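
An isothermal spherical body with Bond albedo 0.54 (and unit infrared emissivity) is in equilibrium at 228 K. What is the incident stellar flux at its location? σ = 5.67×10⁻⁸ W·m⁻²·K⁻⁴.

(1−a)S·πr² = σ·4πr²·T⁴ ⇒ S = 4σT⁴/(1−a).
S = 4·5.67×10⁻⁸·2.702×10⁹/0.460.

S ≈ 1330 W/m²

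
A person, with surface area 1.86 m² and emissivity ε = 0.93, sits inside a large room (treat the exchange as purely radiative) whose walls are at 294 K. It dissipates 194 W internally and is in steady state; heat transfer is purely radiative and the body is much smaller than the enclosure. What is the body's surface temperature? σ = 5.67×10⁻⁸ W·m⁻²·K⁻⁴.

T ≈ 312 K

For a small grey body in a large enclosure, net radiated power = εσA(T⁴ − T_w⁴).
Steady state: P = εσA(T⁴ − T_w⁴) with A = 1.86 m².
T⁴ = P/(εσA) + T_w⁴ = 194/(0.93·5.67×10⁻⁸·1.860) + (294)⁴
    = 1.978×10⁹ + 7.471×10⁹ = 9.449×10⁹ K⁴.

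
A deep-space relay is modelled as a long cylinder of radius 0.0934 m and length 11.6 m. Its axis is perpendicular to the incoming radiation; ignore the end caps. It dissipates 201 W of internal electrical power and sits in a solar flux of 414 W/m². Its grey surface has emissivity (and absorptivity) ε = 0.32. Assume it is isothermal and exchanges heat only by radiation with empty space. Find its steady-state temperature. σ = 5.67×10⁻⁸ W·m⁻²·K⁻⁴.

At steady state, absorbed solar power + internal power = radiated power.
Absorbed: α·S·A_cross = 0.32·414·2.167 = 287.1 W (cross-section 2rL).
Total input = 287.1 + 201 = 488.1 W.
Radiated: εσ·A_surf·T⁴ with A_surf = 2πrL = 6.807 m².
T⁴ = 488.1/(0.32·5.67×10⁻⁸·6.807) = 3.952×10⁹ K⁴.

T ≈ 251 K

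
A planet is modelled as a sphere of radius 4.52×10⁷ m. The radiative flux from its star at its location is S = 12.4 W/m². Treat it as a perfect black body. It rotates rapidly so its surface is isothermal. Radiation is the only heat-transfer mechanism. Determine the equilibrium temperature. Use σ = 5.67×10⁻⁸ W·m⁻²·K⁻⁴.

T ≈ 86.0 K

At equilibrium, absorbed power = emitted power.
Absorbing cross-section = πr² = 6.418×10¹⁵ m²; emitting surface = 4πr² = 2.567×10¹⁶ m² (ratio 4).
S·A_cross = εσ·A_surf·T⁴  ⇒  T⁴ = S/(4σ).
T⁴ = 1.00·12.4/(4·5.67×10⁻⁸) = 5.467×10⁷ K⁴.
T = (5.467×10⁷)^(1/4).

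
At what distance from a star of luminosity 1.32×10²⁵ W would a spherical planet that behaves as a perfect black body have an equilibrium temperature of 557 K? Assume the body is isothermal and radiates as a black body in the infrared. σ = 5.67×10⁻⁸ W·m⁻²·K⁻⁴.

d ≈ 6.94×10⁹ m

For an isothermal black-emitting sphere, (1−a)S·πr² = σ·4πr²·T⁴ ⇒ S = 4σT⁴/(1−a).
S = 4·5.67×10⁻⁸·(557)⁴/1.00 = 21830 W/m².
Flux falls as S = L/(4πd²), so d = √(L/(4πS)) = √(1.32×10²⁵/(4π·21830)).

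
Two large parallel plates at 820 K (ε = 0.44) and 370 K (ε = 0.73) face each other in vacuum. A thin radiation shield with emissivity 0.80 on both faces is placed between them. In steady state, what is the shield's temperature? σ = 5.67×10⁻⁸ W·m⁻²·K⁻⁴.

In steady state the net flux on the hot side equals that on the cold side.
σ(T₁⁴−T_s⁴)/D₁ = σ(T_s⁴−T₂⁴)/D₂, with D₁ = 1/ε₁+1/ε_s−1 = 2.523, D₂ = 1/ε_s+1/ε₂−1 = 1.620.
Solve for T_s⁴: T_s⁴ = (D₂·T₁⁴ + D₁·T₂⁴)/(D₁+D₂) = 1.882×10¹¹ K⁴.

T_s ≈ 659 K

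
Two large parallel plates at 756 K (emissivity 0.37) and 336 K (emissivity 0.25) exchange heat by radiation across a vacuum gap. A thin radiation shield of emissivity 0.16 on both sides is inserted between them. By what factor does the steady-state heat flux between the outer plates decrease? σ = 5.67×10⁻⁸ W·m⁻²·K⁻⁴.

Without shield: q₀ = σΔ(T⁴)/(1/ε₁+1/ε₂−1) with denominator 5.703.
With shield the two gaps are in series; the resistances add: (1/ε₁+1/ε_s−1)+(1/ε_s+1/ε₂−1) = 7.953+9.250 = 17.20.
Heat-flux ratio q₀/q = 17.20/5.703.

factor ≈ 3.02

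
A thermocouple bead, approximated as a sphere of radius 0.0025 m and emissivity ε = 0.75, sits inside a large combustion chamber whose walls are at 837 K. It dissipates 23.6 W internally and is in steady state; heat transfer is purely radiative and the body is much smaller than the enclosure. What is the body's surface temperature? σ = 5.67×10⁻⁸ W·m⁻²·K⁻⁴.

T ≈ 1660 K

For a small grey body in a large enclosure, net radiated power = εσA(T⁴ − T_w⁴).
Steady state: P = εσA(T⁴ − T_w⁴) with A = 4πr² = 7.854×10⁻⁵ m².
T⁴ = P/(εσA) + T_w⁴ = 23.6/(0.75·5.67×10⁻⁸·7.854×10⁻⁵) + (837)⁴
    = 7.066×10¹² + 4.908×10¹¹ = 7.557×10¹² K⁴.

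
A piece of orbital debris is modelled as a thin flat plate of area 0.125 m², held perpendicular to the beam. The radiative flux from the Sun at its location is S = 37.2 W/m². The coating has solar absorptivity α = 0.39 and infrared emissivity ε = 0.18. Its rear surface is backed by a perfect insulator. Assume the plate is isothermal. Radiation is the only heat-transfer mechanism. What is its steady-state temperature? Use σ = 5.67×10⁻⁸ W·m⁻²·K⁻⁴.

At equilibrium, absorbed power = emitted power.
Absorbing cross-section = A = 0.1250 m²; emitting surface = A = 0.1250 m² (ratio 1).
αS·A_cross = εσ·A_surf·T⁴  ⇒  T⁴ = αS/(ε·1σ).
T⁴ = 0.390·37.2/(0.18·1·5.67×10⁻⁸) = 1.422×10⁹ K⁴.
T = (1.422×10⁹)^(1/4).

T ≈ 194 K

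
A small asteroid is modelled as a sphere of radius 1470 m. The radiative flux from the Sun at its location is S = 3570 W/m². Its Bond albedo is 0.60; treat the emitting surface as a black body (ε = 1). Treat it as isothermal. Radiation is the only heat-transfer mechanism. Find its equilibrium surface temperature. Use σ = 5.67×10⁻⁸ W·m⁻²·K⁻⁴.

T ≈ 282 K

At equilibrium, absorbed power = emitted power.
Absorbing cross-section = πr² = 6.789×10⁶ m²; emitting surface = 4πr² = 2.715×10⁷ m² (ratio 4).
(1−a)S·A_cross = εσ·A_surf·T⁴  ⇒  T⁴ = (1−a)S/(4σ).
T⁴ = 0.400·3570/(4·5.67×10⁻⁸) = 6.296×10⁹ K⁴.
T = (6.296×10⁹)^(1/4).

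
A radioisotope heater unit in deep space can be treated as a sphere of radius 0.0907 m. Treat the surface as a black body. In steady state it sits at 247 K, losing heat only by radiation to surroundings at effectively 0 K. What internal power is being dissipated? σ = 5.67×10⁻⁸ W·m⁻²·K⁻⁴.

Steady state: P = εσA T⁴.
A = 4πr² = 0.1034 m²; T⁴ = (247)⁴ = 3.722×10⁹ K⁴.
P = 1.0 × 5.67×10⁻⁸ × 0.1034 × 3.722×10⁹.

P ≈ 21.8 W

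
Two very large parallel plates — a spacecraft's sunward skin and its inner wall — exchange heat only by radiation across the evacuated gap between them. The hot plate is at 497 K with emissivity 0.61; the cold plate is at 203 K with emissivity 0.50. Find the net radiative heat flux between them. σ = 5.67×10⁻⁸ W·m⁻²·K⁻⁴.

For two infinite grey parallel plates, q = σ(T₁⁴ − T₂⁴)/(1/ε₁ + 1/ε₂ − 1).
T₁⁴ − T₂⁴ = 6.101×10¹⁰ − 1.698×10⁹ = 5.932×10¹⁰ K⁴.
1/ε₁ + 1/ε₂ − 1 = 1.639 + 2.000 − 1 = 2.639.
q = 5.67×10⁻⁸ × 5.932×10¹⁰ / 2.639.

q ≈ 1270 W/m²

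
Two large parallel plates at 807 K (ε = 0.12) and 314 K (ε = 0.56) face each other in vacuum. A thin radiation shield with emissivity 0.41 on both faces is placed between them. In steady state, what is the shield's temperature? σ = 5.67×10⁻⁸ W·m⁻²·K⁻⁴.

T_s ≈ 579 K

In steady state the net flux on the hot side equals that on the cold side.
σ(T₁⁴−T_s⁴)/D₁ = σ(T_s⁴−T₂⁴)/D₂, with D₁ = 1/ε₁+1/ε_s−1 = 9.772, D₂ = 1/ε_s+1/ε₂−1 = 3.225.
Solve for T_s⁴: T_s⁴ = (D₂·T₁⁴ + D₁·T₂⁴)/(D₁+D₂) = 1.125×10¹¹ K⁴.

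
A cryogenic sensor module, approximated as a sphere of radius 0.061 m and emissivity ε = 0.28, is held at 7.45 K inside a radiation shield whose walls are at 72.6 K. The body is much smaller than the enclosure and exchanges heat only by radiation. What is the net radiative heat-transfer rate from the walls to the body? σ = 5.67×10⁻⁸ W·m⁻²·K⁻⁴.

P_net ≈ 0.0206 W

For a small grey body in a large enclosure: P_net = εσA(T_body⁴ − T_wall⁴).
A = 4πr² = 0.04676 m²; T_body⁴ − T_wall⁴ = 3081 − 2.778×10⁷ = -2.778×10⁷ K⁴.
|P_net| = 0.28·5.67×10⁻⁸·0.04676·2.778×10⁷.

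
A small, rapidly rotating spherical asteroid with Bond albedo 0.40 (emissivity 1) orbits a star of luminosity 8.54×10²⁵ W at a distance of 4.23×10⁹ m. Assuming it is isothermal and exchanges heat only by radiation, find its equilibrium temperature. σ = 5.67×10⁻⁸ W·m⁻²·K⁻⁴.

First find the stellar flux at distance d: S = L/(4πd²) = 8.54×10²⁵/(4π·(4.23×10⁹)²) = 3.798×10⁵ W/m².
For an isothermal sphere, absorbed (1−a)S·πr² = emitted σ·4πr²·T⁴, so T⁴ = (1−a)S/(4σ).
T⁴ = 0.600·3.798×10⁵/(4·5.67×10⁻⁸) = 1.005×10¹² K⁴.

T ≈ 1000 K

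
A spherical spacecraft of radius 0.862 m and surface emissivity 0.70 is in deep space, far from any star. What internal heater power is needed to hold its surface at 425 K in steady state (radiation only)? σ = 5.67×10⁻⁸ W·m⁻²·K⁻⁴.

P ≈ 12100 W

P = εσ·4πr²·T⁴.
4πr² = 9.337 m²; T⁴ = 3.263×10¹⁰ K⁴.
P = 0.70·5.67×10⁻⁸·9.337·3.263×10¹⁰.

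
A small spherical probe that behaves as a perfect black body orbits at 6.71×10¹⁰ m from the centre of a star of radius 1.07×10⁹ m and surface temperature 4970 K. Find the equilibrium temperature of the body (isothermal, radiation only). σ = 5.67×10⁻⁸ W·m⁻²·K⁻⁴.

T ≈ 444 K

The star's surface emits σT_*⁴; at distance d the flux is S = σT_*⁴(R_*/d)².
S = 5.67×10⁻⁸·(4970)⁴·(1.07×10⁹/6.71×10¹⁰)² = 8797 W/m².
For an isothermal sphere T⁴ = (1−a)S/(4σ) = 3.879×10¹⁰ K⁴.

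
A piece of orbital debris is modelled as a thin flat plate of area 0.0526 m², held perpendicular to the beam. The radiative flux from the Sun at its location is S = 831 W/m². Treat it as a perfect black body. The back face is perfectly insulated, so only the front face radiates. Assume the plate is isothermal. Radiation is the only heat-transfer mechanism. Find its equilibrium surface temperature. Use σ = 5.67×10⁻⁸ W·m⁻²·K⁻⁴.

T ≈ 348 K

At equilibrium, absorbed power = emitted power.
Absorbing cross-section = A = 0.05260 m²; emitting surface = A = 0.05260 m² (ratio 1).
S·A_cross = εσ·A_surf·T⁴  ⇒  T⁴ = S/(1σ).
T⁴ = 1.00·831/(1·5.67×10⁻⁸) = 1.466×10¹⁰ K⁴.
T = (1.466×10¹⁰)^(1/4).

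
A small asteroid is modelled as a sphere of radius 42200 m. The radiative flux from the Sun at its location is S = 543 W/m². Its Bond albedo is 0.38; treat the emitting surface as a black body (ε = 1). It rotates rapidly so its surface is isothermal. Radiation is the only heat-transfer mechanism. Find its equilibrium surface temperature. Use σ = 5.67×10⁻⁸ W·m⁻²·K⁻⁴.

At equilibrium, absorbed power = emitted power.
Absorbing cross-section = πr² = 5.595×10⁹ m²; emitting surface = 4πr² = 2.238×10¹⁰ m² (ratio 4).
(1−a)S·A_cross = εσ·A_surf·T⁴  ⇒  T⁴ = (1−a)S/(4σ).
T⁴ = 0.620·543/(4·5.67×10⁻⁸) = 1.484×10⁹ K⁴.
T = (1.484×10⁹)^(1/4).

T ≈ 196 K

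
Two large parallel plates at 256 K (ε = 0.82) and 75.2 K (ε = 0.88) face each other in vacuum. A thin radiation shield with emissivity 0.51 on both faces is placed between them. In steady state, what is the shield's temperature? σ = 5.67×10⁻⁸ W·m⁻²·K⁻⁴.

T_s ≈ 215 K

In steady state the net flux on the hot side equals that on the cold side.
σ(T₁⁴−T_s⁴)/D₁ = σ(T_s⁴−T₂⁴)/D₂, with D₁ = 1/ε₁+1/ε_s−1 = 2.180, D₂ = 1/ε_s+1/ε₂−1 = 2.097.
Solve for T_s⁴: T_s⁴ = (D₂·T₁⁴ + D₁·T₂⁴)/(D₁+D₂) = 2.122×10⁹ K⁴.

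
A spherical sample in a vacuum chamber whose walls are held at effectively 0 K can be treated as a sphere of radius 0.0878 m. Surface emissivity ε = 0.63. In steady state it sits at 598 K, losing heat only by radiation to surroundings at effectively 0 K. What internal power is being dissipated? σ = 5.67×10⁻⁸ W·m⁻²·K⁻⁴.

P ≈ 443 W

Steady state: P = εσA T⁴.
A = 4πr² = 0.09687 m²; T⁴ = (598)⁴ = 1.279×10¹¹ K⁴.
P = 0.63 × 5.67×10⁻⁸ × 0.09687 × 1.279×10¹¹.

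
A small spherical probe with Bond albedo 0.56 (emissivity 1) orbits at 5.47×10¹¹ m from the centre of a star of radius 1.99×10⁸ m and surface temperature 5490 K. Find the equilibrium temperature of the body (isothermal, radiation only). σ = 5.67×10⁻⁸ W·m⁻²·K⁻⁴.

The star's surface emits σT_*⁴; at distance d the flux is S = σT_*⁴(R_*/d)².
S = 5.67×10⁻⁸·(5490)⁴·(1.99×10⁸/5.47×10¹¹)² = 6.817 W/m².
For an isothermal sphere T⁴ = (1−a)S/(4σ) = 1.323×10⁷ K⁴.

T ≈ 60.3 K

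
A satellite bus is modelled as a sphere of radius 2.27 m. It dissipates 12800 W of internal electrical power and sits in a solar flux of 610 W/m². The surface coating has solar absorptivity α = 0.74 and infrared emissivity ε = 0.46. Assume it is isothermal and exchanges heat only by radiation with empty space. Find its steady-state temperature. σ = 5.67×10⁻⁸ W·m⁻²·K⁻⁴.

At steady state, absorbed solar power + internal power = radiated power.
Absorbed: α·S·A_cross = 0.74·610·16.19 = 7307 W (cross-section πr²).
Total input = 7307 + 12800 = 20110 W.
Radiated: εσ·A_surf·T⁴ with A_surf = 4πr² = 64.75 m².
T⁴ = 20110/(0.46·5.67×10⁻⁸·64.75) = 1.191×10¹⁰ K⁴.

T ≈ 330 K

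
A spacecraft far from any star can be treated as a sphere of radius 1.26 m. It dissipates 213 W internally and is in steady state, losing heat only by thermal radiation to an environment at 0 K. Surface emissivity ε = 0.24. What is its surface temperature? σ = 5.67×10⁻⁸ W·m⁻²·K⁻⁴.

T ≈ 167 K

Steady state: internal power = radiated power, P = εσA T⁴.
Radiating area A = 4πr² = 19.95 m².
T⁴ = P/(εσA) = 213/(0.24·5.67×10⁻⁸·19.95) = 7.846×10⁸ K⁴.
T = (7.846×10⁸)^(1/4).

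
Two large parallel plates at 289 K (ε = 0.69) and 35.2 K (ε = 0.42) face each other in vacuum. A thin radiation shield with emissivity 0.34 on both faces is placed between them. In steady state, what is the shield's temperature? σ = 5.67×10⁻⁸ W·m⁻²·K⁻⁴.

In steady state the net flux on the hot side equals that on the cold side.
σ(T₁⁴−T_s⁴)/D₁ = σ(T_s⁴−T₂⁴)/D₂, with D₁ = 1/ε₁+1/ε_s−1 = 3.390, D₂ = 1/ε_s+1/ε₂−1 = 4.322.
Solve for T_s⁴: T_s⁴ = (D₂·T₁⁴ + D₁·T₂⁴)/(D₁+D₂) = 3.910×10⁹ K⁴.

T_s ≈ 250 K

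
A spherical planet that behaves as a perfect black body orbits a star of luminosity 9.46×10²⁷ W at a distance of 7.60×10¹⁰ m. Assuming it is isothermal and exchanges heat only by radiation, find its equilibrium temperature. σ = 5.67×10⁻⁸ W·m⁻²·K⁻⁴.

T ≈ 871 K

First find the stellar flux at distance d: S = L/(4πd²) = 9.46×10²⁷/(4π·(7.60×10¹⁰)²) = 1.303×10⁵ W/m².
For an isothermal sphere, absorbed (1−a)S·πr² = emitted σ·4πr²·T⁴, so T⁴ = (1−a)S/(4σ).
T⁴ = 1.00·1.303×10⁵/(4·5.67×10⁻⁸) = 5.747×10¹¹ K⁴.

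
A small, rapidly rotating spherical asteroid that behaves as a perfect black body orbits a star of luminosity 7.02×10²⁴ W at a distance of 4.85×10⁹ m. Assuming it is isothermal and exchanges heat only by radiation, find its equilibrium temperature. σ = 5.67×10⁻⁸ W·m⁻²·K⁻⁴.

T ≈ 569 K

First find the stellar flux at distance d: S = L/(4πd²) = 7.02×10²⁴/(4π·(4.85×10⁹)²) = 23750 W/m².
For an isothermal sphere, absorbed (1−a)S·πr² = emitted σ·4πr²·T⁴, so T⁴ = (1−a)S/(4σ).
T⁴ = 1.00·23750/(4·5.67×10⁻⁸) = 1.047×10¹¹ K⁴.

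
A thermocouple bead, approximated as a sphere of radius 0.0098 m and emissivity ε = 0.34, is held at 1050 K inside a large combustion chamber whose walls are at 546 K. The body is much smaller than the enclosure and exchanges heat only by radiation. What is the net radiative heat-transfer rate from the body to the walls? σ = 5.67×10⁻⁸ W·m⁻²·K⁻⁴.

P_net ≈ 26.2 W

For a small grey body in a large enclosure: P_net = εσA(T_body⁴ − T_wall⁴).
A = 4πr² = 0.001207 m²; T_body⁴ − T_wall⁴ = 1.216×10¹² − 8.887×10¹⁰ = 1.127×10¹² K⁴.
|P_net| = 0.34·5.67×10⁻⁸·0.001207·1.127×10¹².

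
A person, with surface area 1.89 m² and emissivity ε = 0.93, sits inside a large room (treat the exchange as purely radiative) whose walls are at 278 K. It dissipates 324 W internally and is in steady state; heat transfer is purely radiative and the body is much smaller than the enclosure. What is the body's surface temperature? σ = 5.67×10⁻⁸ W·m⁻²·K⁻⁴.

For a small grey body in a large enclosure, net radiated power = εσA(T⁴ − T_w⁴).
Steady state: P = εσA(T⁴ − T_w⁴) with A = 1.89 m².
T⁴ = P/(εσA) + T_w⁴ = 324/(0.93·5.67×10⁻⁸·1.890) + (278)⁴
    = 3.251×10⁹ + 5.973×10⁹ = 9.224×10⁹ K⁴.

T ≈ 310 K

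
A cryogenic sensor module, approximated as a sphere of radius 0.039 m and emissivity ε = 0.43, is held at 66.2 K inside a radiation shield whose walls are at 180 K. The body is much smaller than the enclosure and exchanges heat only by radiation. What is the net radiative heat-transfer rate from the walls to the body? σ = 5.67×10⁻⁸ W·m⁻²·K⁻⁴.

P_net ≈ 0.480 W

For a small grey body in a large enclosure: P_net = εσA(T_body⁴ − T_wall⁴).
A = 4πr² = 0.01911 m²; T_body⁴ − T_wall⁴ = 1.921×10⁷ − 1.050×10⁹ = -1.031×10⁹ K⁴.
|P_net| = 0.43·5.67×10⁻⁸·0.01911·1.031×10⁹.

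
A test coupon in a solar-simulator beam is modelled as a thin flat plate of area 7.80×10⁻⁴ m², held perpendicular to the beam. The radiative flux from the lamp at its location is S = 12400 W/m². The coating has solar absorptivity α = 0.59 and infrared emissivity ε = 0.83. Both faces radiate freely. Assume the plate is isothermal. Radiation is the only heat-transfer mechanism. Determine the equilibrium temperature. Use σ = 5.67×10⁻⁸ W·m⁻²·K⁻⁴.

T ≈ 528 K

At equilibrium, absorbed power = emitted power.
Absorbing cross-section = A = 7.800×10⁻⁴ m²; emitting surface = 2A = 0.001560 m² (ratio 2).
αS·A_cross = εσ·A_surf·T⁴  ⇒  T⁴ = αS/(ε·2σ).
T⁴ = 0.590·12400/(0.83·2·5.67×10⁻⁸) = 7.773×10¹⁰ K⁴.
T = (7.773×10¹⁰)^(1/4).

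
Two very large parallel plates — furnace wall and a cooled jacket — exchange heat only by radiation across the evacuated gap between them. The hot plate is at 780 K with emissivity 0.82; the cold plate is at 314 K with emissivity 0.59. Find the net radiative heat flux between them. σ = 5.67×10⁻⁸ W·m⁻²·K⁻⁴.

q ≈ 10700 W/m²

For two infinite grey parallel plates, q = σ(T₁⁴ − T₂⁴)/(1/ε₁ + 1/ε₂ − 1).
T₁⁴ − T₂⁴ = 3.702×10¹¹ − 9.721×10⁹ = 3.604×10¹¹ K⁴.
1/ε₁ + 1/ε₂ − 1 = 1.220 + 1.695 − 1 = 1.914.
q = 5.67×10⁻⁸ × 3.604×10¹¹ / 1.914.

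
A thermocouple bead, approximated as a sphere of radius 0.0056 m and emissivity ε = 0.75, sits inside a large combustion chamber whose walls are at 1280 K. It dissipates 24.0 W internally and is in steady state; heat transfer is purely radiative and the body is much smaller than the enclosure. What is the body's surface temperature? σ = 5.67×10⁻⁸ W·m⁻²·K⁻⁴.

T ≈ 1420 K

For a small grey body in a large enclosure, net radiated power = εσA(T⁴ − T_w⁴).
Steady state: P = εσA(T⁴ − T_w⁴) with A = 4πr² = 3.941×10⁻⁴ m².
T⁴ = P/(εσA) + T_w⁴ = 24.0/(0.75·5.67×10⁻⁸·3.941×10⁻⁴) + (1280)⁴
    = 1.432×10¹² + 2.684×10¹² = 4.116×10¹² K⁴.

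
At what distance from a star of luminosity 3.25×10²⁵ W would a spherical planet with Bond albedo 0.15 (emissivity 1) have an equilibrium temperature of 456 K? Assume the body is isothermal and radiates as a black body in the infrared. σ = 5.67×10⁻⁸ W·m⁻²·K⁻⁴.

d ≈ 1.50×10¹⁰ m

For an isothermal black-emitting sphere, (1−a)S·πr² = σ·4πr²·T⁴ ⇒ S = 4σT⁴/(1−a).
S = 4·5.67×10⁻⁸·(456)⁴/0.850 = 11540 W/m².
Flux falls as S = L/(4πd²), so d = √(L/(4πS)) = √(3.25×10²⁵/(4π·11540)).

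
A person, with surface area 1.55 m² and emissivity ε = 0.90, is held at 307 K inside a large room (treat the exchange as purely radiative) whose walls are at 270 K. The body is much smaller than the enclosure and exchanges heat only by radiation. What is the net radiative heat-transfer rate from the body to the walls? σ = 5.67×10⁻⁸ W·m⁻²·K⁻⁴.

P_net ≈ 282 W

For a small grey body in a large enclosure: P_net = εσA(T_body⁴ − T_wall⁴).
A = 1.55 m²; T_body⁴ − T_wall⁴ = 8.883×10⁹ − 5.314×10⁹ = 3.568×10⁹ K⁴.
|P_net| = 0.90·5.67×10⁻⁸·1.550·3.568×10⁹.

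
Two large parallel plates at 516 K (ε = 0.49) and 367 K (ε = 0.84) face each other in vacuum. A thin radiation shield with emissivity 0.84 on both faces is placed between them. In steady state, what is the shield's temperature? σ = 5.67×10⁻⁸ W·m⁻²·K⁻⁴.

In steady state the net flux on the hot side equals that on the cold side.
σ(T₁⁴−T_s⁴)/D₁ = σ(T_s⁴−T₂⁴)/D₂, with D₁ = 1/ε₁+1/ε_s−1 = 2.231, D₂ = 1/ε_s+1/ε₂−1 = 1.381.
Solve for T_s⁴: T_s⁴ = (D₂·T₁⁴ + D₁·T₂⁴)/(D₁+D₂) = 3.831×10¹⁰ K⁴.

T_s ≈ 442 K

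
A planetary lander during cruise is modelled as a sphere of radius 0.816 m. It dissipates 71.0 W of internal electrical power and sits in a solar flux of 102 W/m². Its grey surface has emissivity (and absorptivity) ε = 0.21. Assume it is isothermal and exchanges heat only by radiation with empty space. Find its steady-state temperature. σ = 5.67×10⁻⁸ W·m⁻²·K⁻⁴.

At steady state, absorbed solar power + internal power = radiated power.
Absorbed: α·S·A_cross = 0.21·102·2.092 = 44.81 W (cross-section πr²).
Total input = 44.81 + 71.0 = 115.8 W.
Radiated: εσ·A_surf·T⁴ with A_surf = 4πr² = 8.367 m².
T⁴ = 115.8/(0.21·5.67×10⁻⁸·8.367) = 1.162×10⁹ K⁴.

T ≈ 185 K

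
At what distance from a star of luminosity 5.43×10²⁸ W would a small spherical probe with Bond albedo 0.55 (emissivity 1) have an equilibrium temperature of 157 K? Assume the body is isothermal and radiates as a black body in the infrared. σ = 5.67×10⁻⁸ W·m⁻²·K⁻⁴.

d ≈ 3.76×10¹² m

For an isothermal black-emitting sphere, (1−a)S·πr² = σ·4πr²·T⁴ ⇒ S = 4σT⁴/(1−a).
S = 4·5.67×10⁻⁸·(157)⁴/0.450 = 306.2 W/m².
Flux falls as S = L/(4πd²), so d = √(L/(4πS)) = √(5.43×10²⁸/(4π·306.2)).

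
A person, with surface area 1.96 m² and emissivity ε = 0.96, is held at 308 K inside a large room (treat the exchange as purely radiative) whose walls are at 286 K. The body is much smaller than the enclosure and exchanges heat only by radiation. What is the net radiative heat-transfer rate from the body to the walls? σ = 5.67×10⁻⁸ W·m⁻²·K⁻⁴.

For a small grey body in a large enclosure: P_net = εσA(T_body⁴ − T_wall⁴).
A = 1.96 m²; T_body⁴ − T_wall⁴ = 8.999×10⁹ − 6.691×10⁹ = 2.309×10⁹ K⁴.
|P_net| = 0.96·5.67×10⁻⁸·1.960·2.309×10⁹.

P_net ≈ 246 W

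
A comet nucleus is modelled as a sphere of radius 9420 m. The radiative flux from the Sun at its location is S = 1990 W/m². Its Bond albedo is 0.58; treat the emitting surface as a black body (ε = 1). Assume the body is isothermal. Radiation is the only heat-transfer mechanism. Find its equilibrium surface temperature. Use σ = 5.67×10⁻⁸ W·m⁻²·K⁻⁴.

T ≈ 246 K

At equilibrium, absorbed power = emitted power.
Absorbing cross-section = πr² = 2.788×10⁸ m²; emitting surface = 4πr² = 1.115×10⁹ m² (ratio 4).
(1−a)S·A_cross = εσ·A_surf·T⁴  ⇒  T⁴ = (1−a)S/(4σ).
T⁴ = 0.420·1990/(4·5.67×10⁻⁸) = 3.685×10⁹ K⁴.
T = (3.685×10⁹)^(1/4).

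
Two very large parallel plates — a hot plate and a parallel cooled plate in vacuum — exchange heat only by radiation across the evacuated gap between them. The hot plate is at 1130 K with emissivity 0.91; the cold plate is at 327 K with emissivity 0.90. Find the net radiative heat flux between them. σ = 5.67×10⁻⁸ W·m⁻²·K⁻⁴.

For two infinite grey parallel plates, q = σ(T₁⁴ − T₂⁴)/(1/ε₁ + 1/ε₂ − 1).
T₁⁴ − T₂⁴ = 1.630×10¹² − 1.143×10¹⁰ = 1.619×10¹² K⁴.
1/ε₁ + 1/ε₂ − 1 = 1.099 + 1.111 − 1 = 1.210.
q = 5.67×10⁻⁸ × 1.619×10¹² / 1.210.

q ≈ 75900 W/m²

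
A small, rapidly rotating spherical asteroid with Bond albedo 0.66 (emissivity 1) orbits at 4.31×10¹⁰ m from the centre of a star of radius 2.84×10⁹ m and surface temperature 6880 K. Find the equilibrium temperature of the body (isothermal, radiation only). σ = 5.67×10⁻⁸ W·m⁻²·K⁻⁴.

The star's surface emits σT_*⁴; at distance d the flux is S = σT_*⁴(R_*/d)².
S = 5.67×10⁻⁸·(6880)⁴·(2.84×10⁹/4.31×10¹⁰)² = 5.516×10⁵ W/m².
For an isothermal sphere T⁴ = (1−a)S/(4σ) = 8.269×10¹¹ K⁴.

T ≈ 954 K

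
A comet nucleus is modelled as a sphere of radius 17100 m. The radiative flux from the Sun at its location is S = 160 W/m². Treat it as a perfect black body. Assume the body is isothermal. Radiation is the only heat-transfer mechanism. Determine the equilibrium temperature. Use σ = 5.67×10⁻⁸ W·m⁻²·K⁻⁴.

At equilibrium, absorbed power = emitted power.
Absorbing cross-section = πr² = 9.186×10⁸ m²; emitting surface = 4πr² = 3.675×10⁹ m² (ratio 4).
S·A_cross = εσ·A_surf·T⁴  ⇒  T⁴ = S/(4σ).
T⁴ = 1.00·160/(4·5.67×10⁻⁸) = 7.055×10⁸ K⁴.
T = (7.055×10⁸)^(1/4).

T ≈ 163 K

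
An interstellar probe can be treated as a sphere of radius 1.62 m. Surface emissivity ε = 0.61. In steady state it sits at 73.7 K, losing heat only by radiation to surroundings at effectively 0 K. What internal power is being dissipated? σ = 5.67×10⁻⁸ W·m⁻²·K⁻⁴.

Steady state: P = εσA T⁴.
A = 4πr² = 32.98 m²; T⁴ = (73.7)⁴ = 2.950×10⁷ K⁴.
P = 0.61 × 5.67×10⁻⁸ × 32.98 × 2.950×10⁷.

P ≈ 33.7 W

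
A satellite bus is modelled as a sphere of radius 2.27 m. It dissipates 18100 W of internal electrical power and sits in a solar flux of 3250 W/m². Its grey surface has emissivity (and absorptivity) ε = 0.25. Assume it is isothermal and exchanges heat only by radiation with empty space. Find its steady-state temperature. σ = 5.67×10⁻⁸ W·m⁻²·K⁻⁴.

T ≈ 430 K

At steady state, absorbed solar power + internal power = radiated power.
Absorbed: α·S·A_cross = 0.25·3250·16.19 = 13150 W (cross-section πr²).
Total input = 13150 + 18100 = 31250 W.
Radiated: εσ·A_surf·T⁴ with A_surf = 4πr² = 64.75 m².
T⁴ = 31250/(0.25·5.67×10⁻⁸·64.75) = 3.405×10¹⁰ K⁴.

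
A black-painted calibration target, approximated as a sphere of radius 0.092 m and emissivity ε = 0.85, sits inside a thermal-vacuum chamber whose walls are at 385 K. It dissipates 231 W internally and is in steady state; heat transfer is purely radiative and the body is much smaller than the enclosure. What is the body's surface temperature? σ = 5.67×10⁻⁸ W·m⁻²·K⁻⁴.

T ≈ 509 K

For a small grey body in a large enclosure, net radiated power = εσA(T⁴ − T_w⁴).
Steady state: P = εσA(T⁴ − T_w⁴) with A = 4πr² = 0.1064 m².
T⁴ = P/(εσA) + T_w⁴ = 231/(0.85·5.67×10⁻⁸·0.1064) + (385)⁴
    = 4.506×10¹⁰ + 2.197×10¹⁰ = 6.703×10¹⁰ K⁴.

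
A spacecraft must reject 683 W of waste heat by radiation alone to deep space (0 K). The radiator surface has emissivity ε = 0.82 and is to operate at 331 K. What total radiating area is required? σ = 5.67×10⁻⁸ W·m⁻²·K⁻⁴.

P = εσA T⁴ ⇒ A = P/(εσT⁴).
T⁴ = 1.200×10¹⁰ K⁴.
A = 683/(0.82 × 5.67×10⁻⁸ × 1.200×10¹⁰).

A ≈ 1.22 m²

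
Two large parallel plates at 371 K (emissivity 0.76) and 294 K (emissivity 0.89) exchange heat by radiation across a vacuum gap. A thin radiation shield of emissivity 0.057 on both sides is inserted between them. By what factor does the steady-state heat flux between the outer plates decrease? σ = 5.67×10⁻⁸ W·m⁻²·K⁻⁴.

factor ≈ 24.7

Without shield: q₀ = σΔ(T⁴)/(1/ε₁+1/ε₂−1) with denominator 1.439.
With shield the two gaps are in series; the resistances add: (1/ε₁+1/ε_s−1)+(1/ε_s+1/ε₂−1) = 17.86+17.67 = 35.53.
Heat-flux ratio q₀/q = 35.53/1.439.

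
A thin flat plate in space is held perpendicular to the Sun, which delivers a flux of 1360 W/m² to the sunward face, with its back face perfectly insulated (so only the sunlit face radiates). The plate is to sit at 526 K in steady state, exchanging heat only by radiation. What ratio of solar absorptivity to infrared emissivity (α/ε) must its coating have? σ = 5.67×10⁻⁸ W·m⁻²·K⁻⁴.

Balance: αS·A = εσ·1A·T⁴ ⇒ α/ε = σT⁴/S.
α/ε = 5.67×10⁻⁸·(526)⁴/1360 = 5.67×10⁻⁸·7.655×10¹⁰/1360.

α/ε ≈ 3.19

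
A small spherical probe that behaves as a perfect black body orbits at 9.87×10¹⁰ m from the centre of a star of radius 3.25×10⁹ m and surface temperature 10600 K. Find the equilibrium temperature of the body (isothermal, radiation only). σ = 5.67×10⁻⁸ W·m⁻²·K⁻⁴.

The star's surface emits σT_*⁴; at distance d the flux is S = σT_*⁴(R_*/d)².
S = 5.67×10⁻⁸·(10600)⁴·(3.25×10⁹/9.87×10¹⁰)² = 7.761×10⁵ W/m².
For an isothermal sphere T⁴ = (1−a)S/(4σ) = 3.422×10¹² K⁴.

T ≈ 1360 K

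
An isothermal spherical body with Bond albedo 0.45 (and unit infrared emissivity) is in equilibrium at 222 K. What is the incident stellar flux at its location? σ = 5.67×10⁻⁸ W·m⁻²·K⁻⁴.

S ≈ 1000 W/m²

(1−a)S·πr² = σ·4πr²·T⁴ ⇒ S = 4σT⁴/(1−a).
S = 4·5.67×10⁻⁸·2.429×10⁹/0.550.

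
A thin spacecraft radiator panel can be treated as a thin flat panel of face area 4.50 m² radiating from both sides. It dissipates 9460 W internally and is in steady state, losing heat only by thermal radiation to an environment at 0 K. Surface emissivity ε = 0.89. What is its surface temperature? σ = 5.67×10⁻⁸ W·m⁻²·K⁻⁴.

Steady state: internal power = radiated power, P = εσA T⁴.
Radiating area A = 2·4.50 = 9.000 m².
T⁴ = P/(εσA) = 9460/(0.89·5.67×10⁻⁸·9.000) = 2.083×10¹⁰ K⁴.
T = (2.083×10¹⁰)^(1/4).

T ≈ 380 K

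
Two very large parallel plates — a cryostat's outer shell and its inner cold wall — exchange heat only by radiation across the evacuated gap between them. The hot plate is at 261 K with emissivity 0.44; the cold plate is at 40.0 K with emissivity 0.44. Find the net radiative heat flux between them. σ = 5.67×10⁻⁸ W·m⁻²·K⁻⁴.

For two infinite grey parallel plates, q = σ(T₁⁴ − T₂⁴)/(1/ε₁ + 1/ε₂ − 1).
T₁⁴ − T₂⁴ = 4.640×10⁹ − 2.560×10⁶ = 4.638×10⁹ K⁴.
1/ε₁ + 1/ε₂ − 1 = 2.273 + 2.273 − 1 = 3.545.
q = 5.67×10⁻⁸ × 4.638×10⁹ / 3.545.

q ≈ 74.2 W/m²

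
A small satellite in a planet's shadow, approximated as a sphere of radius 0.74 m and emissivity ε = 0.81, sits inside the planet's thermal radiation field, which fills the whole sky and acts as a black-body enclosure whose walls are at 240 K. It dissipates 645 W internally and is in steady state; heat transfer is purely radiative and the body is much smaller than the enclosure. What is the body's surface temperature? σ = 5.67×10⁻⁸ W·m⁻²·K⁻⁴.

T ≈ 271 K

For a small grey body in a large enclosure, net radiated power = εσA(T⁴ − T_w⁴).
Steady state: P = εσA(T⁴ − T_w⁴) with A = 4πr² = 6.881 m².
T⁴ = P/(εσA) + T_w⁴ = 645/(0.81·5.67×10⁻⁸·6.881) + (240)⁴
    = 2.041×10⁹ + 3.318×10⁹ = 5.359×10⁹ K⁴.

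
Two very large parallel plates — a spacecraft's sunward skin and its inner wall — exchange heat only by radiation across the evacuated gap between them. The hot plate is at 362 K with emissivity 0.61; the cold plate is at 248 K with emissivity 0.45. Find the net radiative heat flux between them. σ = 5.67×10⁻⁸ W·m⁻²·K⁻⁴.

For two infinite grey parallel plates, q = σ(T₁⁴ − T₂⁴)/(1/ε₁ + 1/ε₂ − 1).
T₁⁴ − T₂⁴ = 1.717×10¹⁰ − 3.783×10⁹ = 1.339×10¹⁰ K⁴.
1/ε₁ + 1/ε₂ − 1 = 1.639 + 2.222 − 1 = 2.862.
q = 5.67×10⁻⁸ × 1.339×10¹⁰ / 2.862.

q ≈ 265 W/m²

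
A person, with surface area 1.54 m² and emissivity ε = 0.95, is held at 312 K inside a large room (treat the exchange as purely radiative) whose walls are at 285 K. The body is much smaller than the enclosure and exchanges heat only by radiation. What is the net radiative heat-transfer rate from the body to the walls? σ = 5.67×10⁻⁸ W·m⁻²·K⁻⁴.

P_net ≈ 239 W

For a small grey body in a large enclosure: P_net = εσA(T_body⁴ − T_wall⁴).
A = 1.54 m²; T_body⁴ − T_wall⁴ = 9.476×10⁹ − 6.598×10⁹ = 2.878×10⁹ K⁴.
|P_net| = 0.95·5.67×10⁻⁸·1.540·2.878×10⁹.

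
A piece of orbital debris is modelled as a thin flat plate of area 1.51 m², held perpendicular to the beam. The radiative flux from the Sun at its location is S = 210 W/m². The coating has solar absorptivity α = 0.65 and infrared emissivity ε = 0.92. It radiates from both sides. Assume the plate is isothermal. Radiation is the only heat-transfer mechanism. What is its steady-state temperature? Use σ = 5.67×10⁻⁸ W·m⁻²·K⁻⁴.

T ≈ 190 K

At equilibrium, absorbed power = emitted power.
Absorbing cross-section = A = 1.510 m²; emitting surface = 2A = 3.020 m² (ratio 2).
αS·A_cross = εσ·A_surf·T⁴  ⇒  T⁴ = αS/(ε·2σ).
T⁴ = 0.650·210/(0.92·2·5.67×10⁻⁸) = 1.308×10⁹ K⁴.
T = (1.308×10⁹)^(1/4).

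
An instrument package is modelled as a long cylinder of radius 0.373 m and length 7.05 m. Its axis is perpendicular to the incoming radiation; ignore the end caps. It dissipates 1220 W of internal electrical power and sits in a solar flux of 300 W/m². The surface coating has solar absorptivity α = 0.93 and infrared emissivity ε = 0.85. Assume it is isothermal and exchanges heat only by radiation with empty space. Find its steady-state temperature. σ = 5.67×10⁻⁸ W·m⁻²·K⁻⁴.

T ≈ 241 K

At steady state, absorbed solar power + internal power = radiated power.
Absorbed: α·S·A_cross = 0.93·300·5.259 = 1467 W (cross-section 2rL).
Total input = 1467 + 1220 = 2687 W.
Radiated: εσ·A_surf·T⁴ with A_surf = 2πrL = 16.52 m².
T⁴ = 2687/(0.85·5.67×10⁻⁸·16.52) = 3.375×10⁹ K⁴.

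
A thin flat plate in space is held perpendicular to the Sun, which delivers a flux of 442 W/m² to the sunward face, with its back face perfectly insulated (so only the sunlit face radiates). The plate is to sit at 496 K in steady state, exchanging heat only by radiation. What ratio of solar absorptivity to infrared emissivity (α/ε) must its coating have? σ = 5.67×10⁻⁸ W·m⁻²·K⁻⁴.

α/ε ≈ 7.76

Balance: αS·A = εσ·1A·T⁴ ⇒ α/ε = σT⁴/S.
α/ε = 5.67×10⁻⁸·(496)⁴/442 = 5.67×10⁻⁸·6.052×10¹⁰/442.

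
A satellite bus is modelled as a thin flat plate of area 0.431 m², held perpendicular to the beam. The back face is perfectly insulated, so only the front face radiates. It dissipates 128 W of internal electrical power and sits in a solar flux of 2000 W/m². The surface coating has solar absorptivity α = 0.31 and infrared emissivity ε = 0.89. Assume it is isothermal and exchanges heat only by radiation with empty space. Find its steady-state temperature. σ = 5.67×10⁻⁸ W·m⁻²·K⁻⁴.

T ≈ 367 K

At steady state, absorbed solar power + internal power = radiated power.
Absorbed: α·S·A_cross = 0.31·2000·0.4310 = 267.2 W (cross-section A).
Total input = 267.2 + 128 = 395.2 W.
Radiated: εσ·A_surf·T⁴ with A_surf = A = 0.4310 m².
T⁴ = 395.2/(0.89·5.67×10⁻⁸·0.4310) = 1.817×10¹⁰ K⁴.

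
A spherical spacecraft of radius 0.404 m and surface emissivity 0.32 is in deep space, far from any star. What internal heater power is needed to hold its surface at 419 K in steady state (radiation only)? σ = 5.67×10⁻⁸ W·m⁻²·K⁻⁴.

P = εσ·4πr²·T⁴.
4πr² = 2.051 m²; T⁴ = 3.082×10¹⁰ K⁴.
P = 0.32·5.67×10⁻⁸·2.051·3.082×10¹⁰.

P ≈ 1150 W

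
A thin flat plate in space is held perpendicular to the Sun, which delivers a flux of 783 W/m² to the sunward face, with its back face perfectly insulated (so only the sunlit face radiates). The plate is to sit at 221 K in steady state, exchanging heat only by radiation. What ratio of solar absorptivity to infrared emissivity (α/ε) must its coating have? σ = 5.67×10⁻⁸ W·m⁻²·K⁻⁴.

Balance: αS·A = εσ·1A·T⁴ ⇒ α/ε = σT⁴/S.
α/ε = 5.67×10⁻⁸·(221)⁴/783 = 5.67×10⁻⁸·2.385×10⁹/783.

α/ε ≈ 0.173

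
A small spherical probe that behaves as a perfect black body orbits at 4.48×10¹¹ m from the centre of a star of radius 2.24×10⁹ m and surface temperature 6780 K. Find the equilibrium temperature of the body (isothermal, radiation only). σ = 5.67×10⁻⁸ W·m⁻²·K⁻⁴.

T ≈ 339 K

The star's surface emits σT_*⁴; at distance d the flux is S = σT_*⁴(R_*/d)².
S = 5.67×10⁻⁸·(6780)⁴·(2.24×10⁹/4.48×10¹¹)² = 2995 W/m².
For an isothermal sphere T⁴ = (1−a)S/(4σ) = 1.321×10¹⁰ K⁴.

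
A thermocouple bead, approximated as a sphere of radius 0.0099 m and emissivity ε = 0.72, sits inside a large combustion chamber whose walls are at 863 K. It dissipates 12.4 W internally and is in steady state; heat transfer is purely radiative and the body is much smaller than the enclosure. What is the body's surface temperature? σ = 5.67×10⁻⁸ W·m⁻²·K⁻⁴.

T ≈ 946 K

For a small grey body in a large enclosure, net radiated power = εσA(T⁴ − T_w⁴).
Steady state: P = εσA(T⁴ − T_w⁴) with A = 4πr² = 0.001232 m².
T⁴ = P/(εσA) + T_w⁴ = 12.4/(0.72·5.67×10⁻⁸·0.001232) + (863)⁴
    = 2.466×10¹¹ + 5.547×10¹¹ = 8.013×10¹¹ K⁴.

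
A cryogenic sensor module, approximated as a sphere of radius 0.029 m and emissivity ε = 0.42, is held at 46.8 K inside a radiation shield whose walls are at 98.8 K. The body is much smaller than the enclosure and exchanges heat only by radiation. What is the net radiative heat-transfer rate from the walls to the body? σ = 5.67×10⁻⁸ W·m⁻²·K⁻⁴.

P_net ≈ 0.0228 W

For a small grey body in a large enclosure: P_net = εσA(T_body⁴ − T_wall⁴).
A = 4πr² = 0.01057 m²; T_body⁴ − T_wall⁴ = 4.797×10⁶ − 9.529×10⁷ = -9.049×10⁷ K⁴.
|P_net| = 0.42·5.67×10⁻⁸·0.01057·9.049×10⁷.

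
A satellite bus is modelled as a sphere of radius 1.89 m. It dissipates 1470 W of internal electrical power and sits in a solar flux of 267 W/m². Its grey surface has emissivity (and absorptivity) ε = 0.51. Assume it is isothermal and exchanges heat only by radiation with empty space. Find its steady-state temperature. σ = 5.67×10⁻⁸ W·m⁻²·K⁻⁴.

At steady state, absorbed solar power + internal power = radiated power.
Absorbed: α·S·A_cross = 0.51·267·11.22 = 1528 W (cross-section πr²).
Total input = 1528 + 1470 = 2998 W.
Radiated: εσ·A_surf·T⁴ with A_surf = 4πr² = 44.89 m².
T⁴ = 2998/(0.51·5.67×10⁻⁸·44.89) = 2.310×10⁹ K⁴.

T ≈ 219 K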